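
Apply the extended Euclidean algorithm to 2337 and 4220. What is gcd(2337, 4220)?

Repeated division:
4220 = 1*2337 + 1883
2337 = 1*1883 + 454
1883 = 4*454 + 67
454 = 6*67 + 52
67 = 1*52 + 15
52 = 3*15 + 7
15 = 2*7 + 1
7 = 7*1 + 0
gcd(2337, 4220) = 1.
Back-substituting:
1 = 15 − 2·7
1 = −2·52 + 7·15
1 = 7·67 − 9·52
1 = −9·454 + 61·67
1 = 61·1883 − 253·454
1 = −253·2337 + 314·1883
1 = 314·4220 − 567·2337
So 1 = (314)·4220 + (-567)·2337.

1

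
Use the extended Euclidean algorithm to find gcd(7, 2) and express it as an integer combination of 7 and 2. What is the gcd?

Repeated division:
7 = 3×2 + 1
2 = 2×1 + 0
gcd(7, 2) = 1.
Express as a combination:
1 = 7 − 3·2
So 1 = (1)·7 + (-3)·2.

1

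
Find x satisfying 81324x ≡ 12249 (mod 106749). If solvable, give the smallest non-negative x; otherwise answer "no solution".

First find gcd(81324, 106749):
106749 = 1·81324 + 25425
81324 = 3·25425 + 5049
25425 = 5·5049 + 180
5049 = 28·180 + 9
180 = 20·9 + 0
gcd = 9 and 9 | 12249, so solutions exist. Divide through by 9: 9036x ≡ 1361 (mod 11861).
Now find 9036⁻¹ mod 11861:
11861 = 1·9036 + 2825
9036 = 3·2825 + 561
2825 = 5·561 + 20
561 = 28·20 + 1
20 = 20·1 + 0
Back-substitute:
1 = 561 − 28·20
1 = −28·2825 + 141·561
1 = 141·9036 − 451·2825
1 = −451·11861 + 592·9036
So 9036⁻¹ ≡ 592 (mod 11861).
Then x ≡ 592·1361 ≡ 11025 (mod 11861); the smallest non-negative solution is x = 11025.

11025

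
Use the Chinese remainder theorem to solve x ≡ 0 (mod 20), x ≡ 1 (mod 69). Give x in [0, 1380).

760

Write x = 0 + 20·k. Then 20·k ≡ 1 − 0 ≡ 1 (mod 69).
Need 20⁻¹ mod 69. Extended Euclid on (69, 20):
69 = 3*20 + 9
20 = 2*9 + 2
9 = 4*2 + 1
2 = 2*1 + 0
Back-substitute:
1 = 9 − 4·2
1 = −4·20 + 9·9
1 = 9·69 − 31·20
20⁻¹ ≡ 38 (mod 69), so k ≡ 38·1 ≡ 38 (mod 69).
x = 0 + 20·38 = 760.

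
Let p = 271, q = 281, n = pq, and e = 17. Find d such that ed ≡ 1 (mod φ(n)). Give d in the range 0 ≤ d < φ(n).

71153

φ(n) = (p−1)(q−1) = 270·280 = 75600.
Need d with 17·d ≡ 1 (mod 75600). Apply the extended Euclidean algorithm:
75600 = 4447·17 + 1
17 = 17·1 + 0
Back-substitute:
1 = 75600 − 4447·17
So 17·(-4447) ≡ 1 (mod 75600), hence d ≡ -4447 ≡ 71153 (mod 75600).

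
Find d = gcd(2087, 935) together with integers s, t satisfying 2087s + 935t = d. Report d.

Apply Euclid's algorithm to 2087 and 935:
2087 = 2×935 + 217
935 = 4×217 + 67
217 = 3×67 + 16
67 = 4×16 + 3
16 = 5×3 + 1
3 = 3×1 + 0
gcd(2087, 935) = 1.
Back-substituting:
1 = 16 − 5·3
1 = −5·67 + 21·16
1 = 21·217 − 68·67
1 = −68·935 + 293·217
1 = 293·2087 − 654·935
So 1 = (293)·2087 + (-654)·935.

1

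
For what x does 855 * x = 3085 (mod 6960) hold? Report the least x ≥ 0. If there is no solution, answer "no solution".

no solution

gcd(855, 6960):
6960 = 8*855 + 120
855 = 7*120 + 15
120 = 8*15 + 0
gcd = 15, but 15 ∤ 3085, so the congruence has no solution.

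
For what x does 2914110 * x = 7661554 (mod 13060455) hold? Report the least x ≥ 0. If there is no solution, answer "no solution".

gcd(2914110, 13060455):
13060455 = 4×2914110 + 1404015
2914110 = 2×1404015 + 106080
1404015 = 13×106080 + 24975
106080 = 4×24975 + 6180
24975 = 4×6180 + 255
6180 = 24×255 + 60
255 = 4×60 + 15
60 = 4×15 + 0
gcd = 15, but 15 ∤ 7661554, so the congruence has no solution.

no solution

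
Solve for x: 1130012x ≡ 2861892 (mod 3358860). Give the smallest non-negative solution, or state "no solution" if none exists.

328986

First find gcd(1130012, 3358860):
3358860 = 2×1130012 + 1098836
1130012 = 1×1098836 + 31176
1098836 = 35×31176 + 7676
31176 = 4×7676 + 472
7676 = 16×472 + 124
472 = 3×124 + 100
124 = 1×100 + 24
100 = 4×24 + 4
24 = 6×4 + 0
gcd = 4 and 4 | 2861892, so solutions exist. Divide through by 4: 282503x ≡ 715473 (mod 839715).
Now find 282503⁻¹ mod 839715:
839715 = 2·282503 + 274709
282503 = 1·274709 + 7794
274709 = 35·7794 + 1919
7794 = 4·1919 + 118
1919 = 16·118 + 31
118 = 3·31 + 25
31 = 1·25 + 6
25 = 4·6 + 1
6 = 6·1 + 0
Back-substitute:
1 = 25 − 4·6
1 = −4·31 + 5·25
1 = 5·118 − 19·31
1 = −19·1919 + 309·118
1 = 309·7794 − 1255·1919
1 = −1255·274709 + 44234·7794
1 = 44234·282503 − 45489·274709
1 = −45489·839715 + 135212·282503
So 282503⁻¹ ≡ 135212 (mod 839715).
Then x ≡ 135212·715473 ≡ 328986 (mod 839715); the smallest non-negative solution is x = 328986.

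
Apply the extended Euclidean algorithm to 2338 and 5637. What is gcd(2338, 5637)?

1

Repeated division:
5637 = 2·2338 + 961
2338 = 2·961 + 416
961 = 2·416 + 129
416 = 3·129 + 29
129 = 4·29 + 13
29 = 2·13 + 3
13 = 4·3 + 1
3 = 3·1 + 0
gcd(2338, 5637) = 1.
Back-substituting:
1 = 13 − 4·3
1 = −4·29 + 9·13
1 = 9·129 − 40·29
1 = −40·416 + 129·129
1 = 129·961 − 298·416
1 = −298·2338 + 725·961
1 = 725·5637 − 1748·2338
So 1 = (725)·5637 + (-1748)·2338.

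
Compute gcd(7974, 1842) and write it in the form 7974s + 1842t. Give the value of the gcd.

Repeated division:
7974 = 4×1842 + 606
1842 = 3×606 + 24
606 = 25×24 + 6
24 = 4×6 + 0
gcd(7974, 1842) = 6.
Working backward:
6 = 606 − 25·24
6 = −25·1842 + 76·606
6 = 76·7974 − 329·1842
So 6 = (76)·7974 + (-329)·1842.

6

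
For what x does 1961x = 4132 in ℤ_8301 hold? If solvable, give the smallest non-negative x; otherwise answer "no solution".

3524

First find gcd(1961, 8301):
8301 = 4*1961 + 457
1961 = 4*457 + 133
457 = 3*133 + 58
133 = 2*58 + 17
58 = 3*17 + 7
17 = 2*7 + 3
7 = 2*3 + 1
3 = 3*1 + 0
gcd = 1, so a unique solution mod 8301 exists.
Back-substitute for the Bézout coefficients:
1 = 7 − 2·3
1 = −2·17 + 5·7
1 = 5·58 − 17·17
1 = −17·133 + 39·58
1 = 39·457 − 134·133
1 = −134·1961 + 575·457
1 = 575·8301 − 2434·1961
So 1961·(-2434) ≡ 1 (mod 8301), giving 1961⁻¹ ≡ 5867.
x ≡ 1961⁻¹·4132 ≡ 5867·4132 ≡ 3524 (mod 8301).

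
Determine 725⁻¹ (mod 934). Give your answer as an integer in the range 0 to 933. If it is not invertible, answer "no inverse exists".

Apply the Euclidean algorithm to 934 and 725:
934 = 1·725 + 209
725 = 3·209 + 98
209 = 2·98 + 13
98 = 7·13 + 7
13 = 1·7 + 6
7 = 1·6 + 1
6 = 6·1 + 0
Since gcd(725, 934) = 1, back-substitute to write 1 as a combination:
1 = 7 − 6
1 = −13 + 2·7
1 = 2·98 − 15·13
1 = −15·209 + 32·98
1 = 32·725 − 111·209
1 = −111·934 + 143·725
So 725·143 ≡ 1 (mod 934).

143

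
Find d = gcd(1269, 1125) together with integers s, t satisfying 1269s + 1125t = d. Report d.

9

Euclidean algorithm:
1269 = 1·1125 + 144
1125 = 7·144 + 117
144 = 1·117 + 27
117 = 4·27 + 9
27 = 3·9 + 0
gcd(1269, 1125) = 9.
Working backward:
9 = 117 − 4·27
9 = −4·144 + 5·117
9 = 5·1125 − 39·144
9 = −39·1269 + 44·1125
So 9 = (-39)·1269 + (44)·1125.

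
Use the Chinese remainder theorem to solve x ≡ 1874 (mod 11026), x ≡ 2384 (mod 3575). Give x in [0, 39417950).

11413784

Write x = 1874 + 11026·k. Then 11026·k ≡ 2384 − 1874 ≡ 510 (mod 3575).
Need 11026⁻¹ mod 3575. Extended Euclid on (3575, 301):
3575 = 11×301 + 264
301 = 1×264 + 37
264 = 7×37 + 5
37 = 7×5 + 2
5 = 2×2 + 1
2 = 2×1 + 0
Back-substitute:
1 = 5 − 2·2
1 = −2·37 + 15·5
1 = 15·264 − 107·37
1 = −107·301 + 122·264
1 = 122·3575 − 1449·301
11026⁻¹ ≡ 2126 (mod 3575), so k ≡ 2126·510 ≡ 1035 (mod 3575).
x = 1874 + 11026·1035 = 11413784.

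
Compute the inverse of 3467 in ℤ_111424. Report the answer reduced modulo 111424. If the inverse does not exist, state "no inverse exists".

Apply the Euclidean algorithm to 111424 and 3467:
111424 = 32*3467 + 480
3467 = 7*480 + 107
480 = 4*107 + 52
107 = 2*52 + 3
52 = 17*3 + 1
3 = 3*1 + 0
The gcd is 1. Working backward:
1 = 52 − 17·3
1 = −17·107 + 35·52
1 = 35·480 − 157·107
1 = −157·3467 + 1134·480
1 = 1134·111424 − 36445·3467
Thus 3467·(-36445) ≡ 1 (mod 111424); reducing, -36445 mod 111424 = 74979.

74979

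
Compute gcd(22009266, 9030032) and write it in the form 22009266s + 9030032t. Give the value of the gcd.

Repeated division:
22009266 = 2·9030032 + 3949202
9030032 = 2·3949202 + 1131628
3949202 = 3·1131628 + 554318
1131628 = 2·554318 + 22992
554318 = 24·22992 + 2510
22992 = 9·2510 + 402
2510 = 6·402 + 98
402 = 4·98 + 10
98 = 9·10 + 8
10 = 1·8 + 2
8 = 4·2 + 0
gcd(22009266, 9030032) = 2.
Back-substituting:
2 = 10 − 8
2 = −98 + 10·10
2 = 10·402 − 41·98
2 = −41·2510 + 256·402
2 = 256·22992 − 2345·2510
2 = −2345·554318 + 56536·22992
2 = 56536·1131628 − 115417·554318
2 = −115417·3949202 + 402787·1131628
2 = 402787·9030032 − 920991·3949202
2 = −920991·22009266 + 2244769·9030032
So 2 = (-920991)·22009266 + (2244769)·9030032.

2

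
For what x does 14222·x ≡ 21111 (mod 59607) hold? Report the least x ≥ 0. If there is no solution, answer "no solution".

First find gcd(14222, 59607):
59607 = 4×14222 + 2719
14222 = 5×2719 + 627
2719 = 4×627 + 211
627 = 2×211 + 205
211 = 1×205 + 6
205 = 34×6 + 1
6 = 6×1 + 0
gcd = 1, so a unique solution mod 59607 exists.
Back-substitute for the Bézout coefficients:
1 = 205 − 34·6
1 = −34·211 + 35·205
1 = 35·627 − 104·211
1 = −104·2719 + 451·627
1 = 451·14222 − 2359·2719
1 = −2359·59607 + 9887·14222
So 14222·(9887) ≡ 1 (mod 59607), giving 14222⁻¹ ≡ 9887.
x ≡ 14222⁻¹·21111 ≡ 9887·21111 ≡ 40350 (mod 59607).

40350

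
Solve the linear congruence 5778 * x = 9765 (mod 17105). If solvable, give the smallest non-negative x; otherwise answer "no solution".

5730

First find gcd(5778, 17105):
17105 = 2·5778 + 5549
5778 = 1·5549 + 229
5549 = 24·229 + 53
229 = 4·53 + 17
53 = 3·17 + 2
17 = 8·2 + 1
2 = 2·1 + 0
gcd = 1, so a unique solution mod 17105 exists.
Back-substitute for the Bézout coefficients:
1 = 17 − 8·2
1 = −8·53 + 25·17
1 = 25·229 − 108·53
1 = −108·5549 + 2617·229
1 = 2617·5778 − 2725·5549
1 = −2725·17105 + 8067·5778
So 5778·(8067) ≡ 1 (mod 17105), giving 5778⁻¹ ≡ 8067.
x ≡ 5778⁻¹·9765 ≡ 8067·9765 ≡ 5730 (mod 17105).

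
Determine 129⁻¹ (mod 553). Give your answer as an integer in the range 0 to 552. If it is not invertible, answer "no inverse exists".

523

Extended Euclidean algorithm:
553 = 4×129 + 37
129 = 3×37 + 18
37 = 2×18 + 1
18 = 18×1 + 0
Since gcd(129, 553) = 1, back-substitute to write 1 as a combination:
1 = 37 − 2·18
1 = −2·129 + 7·37
1 = 7·553 − 30·129
Hence 129⁻¹ ≡ -30 ≡ 523 (mod 553).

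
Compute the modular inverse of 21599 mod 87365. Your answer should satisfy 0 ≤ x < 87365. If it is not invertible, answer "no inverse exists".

78349

Run Euclid on (87365, 21599):
87365 = 4*21599 + 969
21599 = 22*969 + 281
969 = 3*281 + 126
281 = 2*126 + 29
126 = 4*29 + 10
29 = 2*10 + 9
10 = 1*9 + 1
9 = 9*1 + 0
gcd = 1, so the inverse exists. Back-substitute:
1 = 10 − 9
1 = −29 + 3·10
1 = 3·126 − 13·29
1 = −13·281 + 29·126
1 = 29·969 − 100·281
1 = −100·21599 + 2229·969
1 = 2229·87365 − 9016·21599
So 21599·(-9016) ≡ 1 (mod 87365), and -9016 ≡ 78349 (mod 87365).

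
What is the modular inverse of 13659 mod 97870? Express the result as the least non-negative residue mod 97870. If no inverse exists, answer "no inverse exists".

71939

Run Euclid on (97870, 13659):
97870 = 7×13659 + 2257
13659 = 6×2257 + 117
2257 = 19×117 + 34
117 = 3×34 + 15
34 = 2×15 + 4
15 = 3×4 + 3
4 = 1×3 + 1
3 = 3×1 + 0
gcd = 1, so the inverse exists. Back-substitute:
1 = 4 − 3
1 = −15 + 4·4
1 = 4·34 − 9·15
1 = −9·117 + 31·34
1 = 31·2257 − 598·117
1 = −598·13659 + 3619·2257
1 = 3619·97870 − 25931·13659
So 13659·(-25931) ≡ 1 (mod 97870), and -25931 ≡ 71939 (mod 97870).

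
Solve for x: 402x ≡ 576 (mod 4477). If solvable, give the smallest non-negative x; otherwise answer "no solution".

First find gcd(402, 4477):
4477 = 11*402 + 55
402 = 7*55 + 17
55 = 3*17 + 4
17 = 4*4 + 1
4 = 4*1 + 0
gcd = 1, so a unique solution mod 4477 exists.
Back-substitute for the Bézout coefficients:
1 = 17 − 4·4
1 = −4·55 + 13·17
1 = 13·402 − 95·55
1 = −95·4477 + 1058·402
So 402·(1058) ≡ 1 (mod 4477), giving 402⁻¹ ≡ 1058.
x ≡ 402⁻¹·576 ≡ 1058·576 ≡ 536 (mod 4477).

536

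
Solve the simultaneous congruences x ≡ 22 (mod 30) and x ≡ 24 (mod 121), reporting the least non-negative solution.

Write x = 22 + 30·k. Then 30·k ≡ 24 − 22 ≡ 2 (mod 121).
Need 30⁻¹ mod 121. Extended Euclid on (121, 30):
121 = 4×30 + 1
30 = 30×1 + 0
Back-substitute:
1 = 121 − 4·30
30⁻¹ ≡ 117 (mod 121), so k ≡ 117·2 ≡ 113 (mod 121).
x = 22 + 30·113 = 3412.

3412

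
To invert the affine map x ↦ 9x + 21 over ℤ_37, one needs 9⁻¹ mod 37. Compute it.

Apply the Euclidean algorithm to 37 and 9:
37 = 4×9 + 1
9 = 9×1 + 0
gcd = 1, so the inverse exists. Back-substitute:
1 = 37 − 4·9
So 9·(-4) ≡ 1 (mod 37), and -4 ≡ 33 (mod 37).

33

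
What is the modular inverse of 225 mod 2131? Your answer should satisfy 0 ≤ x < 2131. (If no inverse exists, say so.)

Apply the Euclidean algorithm to 2131 and 225:
2131 = 9*225 + 106
225 = 2*106 + 13
106 = 8*13 + 2
13 = 6*2 + 1
2 = 2*1 + 0
The gcd is 1. Working backward:
1 = 13 − 6·2
1 = −6·106 + 49·13
1 = 49·225 − 104·106
1 = −104·2131 + 985·225
So 225·985 ≡ 1 (mod 2131).

985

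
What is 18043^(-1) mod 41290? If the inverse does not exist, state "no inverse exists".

4467

gcd(41290, 18043) by repeated division:
41290 = 2*18043 + 5204
18043 = 3*5204 + 2431
5204 = 2*2431 + 342
2431 = 7*342 + 37
342 = 9*37 + 9
37 = 4*9 + 1
9 = 9*1 + 0
The gcd is 1. Working backward:
1 = 37 − 4·9
1 = −4·342 + 37·37
1 = 37·2431 − 263·342
1 = −263·5204 + 563·2431
1 = 563·18043 − 1952·5204
1 = −1952·41290 + 4467·18043
So 18043·4467 ≡ 1 (mod 41290).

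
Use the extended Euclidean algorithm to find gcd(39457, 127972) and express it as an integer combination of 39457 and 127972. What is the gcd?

1

Apply Euclid's algorithm to 127972 and 39457:
127972 = 3·39457 + 9601
39457 = 4·9601 + 1053
9601 = 9·1053 + 124
1053 = 8·124 + 61
124 = 2·61 + 2
61 = 30·2 + 1
2 = 2·1 + 0
gcd(39457, 127972) = 1.
Working backward:
1 = 61 − 30·2
1 = −30·124 + 61·61
1 = 61·1053 − 518·124
1 = −518·9601 + 4723·1053
1 = 4723·39457 − 19410·9601
1 = −19410·127972 + 62953·39457
So 1 = (-19410)·127972 + (62953)·39457.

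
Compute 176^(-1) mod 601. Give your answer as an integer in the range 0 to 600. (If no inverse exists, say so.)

gcd(601, 176) by repeated division:
601 = 3·176 + 73
176 = 2·73 + 30
73 = 2·30 + 13
30 = 2·13 + 4
13 = 3·4 + 1
4 = 4·1 + 0
Since gcd(176, 601) = 1, back-substitute to write 1 as a combination:
1 = 13 − 3·4
1 = −3·30 + 7·13
1 = 7·73 − 17·30
1 = −17·176 + 41·73
1 = 41·601 − 140·176
Hence 176⁻¹ ≡ -140 ≡ 461 (mod 601).

461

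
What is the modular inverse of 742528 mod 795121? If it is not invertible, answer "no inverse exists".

464225

Apply the Euclidean algorithm to 795121 and 742528:
795121 = 1×742528 + 52593
742528 = 14×52593 + 6226
52593 = 8×6226 + 2785
6226 = 2×2785 + 656
2785 = 4×656 + 161
656 = 4×161 + 12
161 = 13×12 + 5
12 = 2×5 + 2
5 = 2×2 + 1
2 = 2×1 + 0
gcd = 1, so the inverse exists. Back-substitute:
1 = 5 − 2·2
1 = −2·12 + 5·5
1 = 5·161 − 67·12
1 = −67·656 + 273·161
1 = 273·2785 − 1159·656
1 = −1159·6226 + 2591·2785
1 = 2591·52593 − 21887·6226
1 = −21887·742528 + 309009·52593
1 = 309009·795121 − 330896·742528
Thus 742528·(-330896) ≡ 1 (mod 795121); reducing, -330896 mod 795121 = 464225.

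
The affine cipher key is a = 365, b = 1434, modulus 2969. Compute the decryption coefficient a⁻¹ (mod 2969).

Extended Euclidean algorithm:
2969 = 8*365 + 49
365 = 7*49 + 22
49 = 2*22 + 5
22 = 4*5 + 2
5 = 2*2 + 1
2 = 2*1 + 0
The gcd is 1. Working backward:
1 = 5 − 2·2
1 = −2·22 + 9·5
1 = 9·49 − 20·22
1 = −20·365 + 149·49
1 = 149·2969 − 1212·365
Hence 365⁻¹ ≡ -1212 ≡ 1757 (mod 2969).

1757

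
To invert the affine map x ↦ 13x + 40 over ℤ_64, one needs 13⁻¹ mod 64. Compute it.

5

Extended Euclidean algorithm:
64 = 4·13 + 12
13 = 1·12 + 1
12 = 12·1 + 0
Since gcd(13, 64) = 1, back-substitute to write 1 as a combination:
1 = 13 − 12
1 = −64 + 5·13
So 13·5 ≡ 1 (mod 64).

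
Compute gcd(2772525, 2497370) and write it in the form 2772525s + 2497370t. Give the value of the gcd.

5

Repeated division:
2772525 = 1×2497370 + 275155
2497370 = 9×275155 + 20975
275155 = 13×20975 + 2480
20975 = 8×2480 + 1135
2480 = 2×1135 + 210
1135 = 5×210 + 85
210 = 2×85 + 40
85 = 2×40 + 5
40 = 8×5 + 0
gcd(2772525, 2497370) = 5.
Working backward:
5 = 85 − 2·40
5 = −2·210 + 5·85
5 = 5·1135 − 27·210
5 = −27·2480 + 59·1135
5 = 59·20975 − 499·2480
5 = −499·275155 + 6546·20975
5 = 6546·2497370 − 59413·275155
5 = −59413·2772525 + 65959·2497370
So 5 = (-59413)·2772525 + (65959)·2497370.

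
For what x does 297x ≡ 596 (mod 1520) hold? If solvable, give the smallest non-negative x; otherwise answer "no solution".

1348

First find gcd(297, 1520):
1520 = 5×297 + 35
297 = 8×35 + 17
35 = 2×17 + 1
17 = 17×1 + 0
gcd = 1, so a unique solution mod 1520 exists.
Back-substitute for the Bézout coefficients:
1 = 35 − 2·17
1 = −2·297 + 17·35
1 = 17·1520 − 87·297
So 297·(-87) ≡ 1 (mod 1520), giving 297⁻¹ ≡ 1433.
x ≡ 297⁻¹·596 ≡ 1433·596 ≡ 1348 (mod 1520).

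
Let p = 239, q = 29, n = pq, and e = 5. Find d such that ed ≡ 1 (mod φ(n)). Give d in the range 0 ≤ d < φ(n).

1333

φ(n) = (p−1)(q−1) = 238·28 = 6664.
Need d with 5·d ≡ 1 (mod 6664). Apply the extended Euclidean algorithm:
6664 = 1332·5 + 4
5 = 1·4 + 1
4 = 4·1 + 0
Back-substitute:
1 = 5 − 4
1 = −6664 + 1333·5
So 5·1333 ≡ 1 (mod 6664), hence d = 1333.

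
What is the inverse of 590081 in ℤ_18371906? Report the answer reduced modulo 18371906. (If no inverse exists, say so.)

gcd(18371906, 590081) by repeated division:
18371906 = 31*590081 + 79395
590081 = 7*79395 + 34316
79395 = 2*34316 + 10763
34316 = 3*10763 + 2027
10763 = 5*2027 + 628
2027 = 3*628 + 143
628 = 4*143 + 56
143 = 2*56 + 31
56 = 1*31 + 25
31 = 1*25 + 6
25 = 4*6 + 1
6 = 6*1 + 0
Since gcd(590081, 18371906) = 1, back-substitute to write 1 as a combination:
1 = 25 − 4·6
1 = −4·31 + 5·25
1 = 5·56 − 9·31
1 = −9·143 + 23·56
1 = 23·628 − 101·143
1 = −101·2027 + 326·628
1 = 326·10763 − 1731·2027
1 = −1731·34316 + 5519·10763
1 = 5519·79395 − 12769·34316
1 = −12769·590081 + 94902·79395
1 = 94902·18371906 − 2954731·590081
So 590081·(-2954731) ≡ 1 (mod 18371906), and -2954731 ≡ 15417175 (mod 18371906).

15417175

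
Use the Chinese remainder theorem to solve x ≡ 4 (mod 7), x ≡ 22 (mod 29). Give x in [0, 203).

Write x = 4 + 7·k. Then 7·k ≡ 22 − 4 ≡ 18 (mod 29).
Need 7⁻¹ mod 29. Extended Euclid on (29, 7):
29 = 4×7 + 1
7 = 7×1 + 0
Back-substitute:
1 = 29 − 4·7
7⁻¹ ≡ 25 (mod 29), so k ≡ 25·18 ≡ 15 (mod 29).
x = 4 + 7·15 = 109.

109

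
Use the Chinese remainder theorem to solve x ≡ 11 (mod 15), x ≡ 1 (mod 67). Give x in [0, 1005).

Write x = 11 + 15·k. Then 15·k ≡ 1 − 11 ≡ 57 (mod 67).
Need 15⁻¹ mod 67. Extended Euclid on (67, 15):
67 = 4*15 + 7
15 = 2*7 + 1
7 = 7*1 + 0
Back-substitute:
1 = 15 − 2·7
1 = −2·67 + 9·15
15⁻¹ ≡ 9 (mod 67), so k ≡ 9·57 ≡ 44 (mod 67).
x = 11 + 15·44 = 671.

671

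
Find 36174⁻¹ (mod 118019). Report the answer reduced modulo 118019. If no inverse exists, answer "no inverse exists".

79048

gcd(118019, 36174) by repeated division:
118019 = 3·36174 + 9497
36174 = 3·9497 + 7683
9497 = 1·7683 + 1814
7683 = 4·1814 + 427
1814 = 4·427 + 106
427 = 4·106 + 3
106 = 35·3 + 1
3 = 3·1 + 0
gcd = 1, so the inverse exists. Back-substitute:
1 = 106 − 35·3
1 = −35·427 + 141·106
1 = 141·1814 − 599·427
1 = −599·7683 + 2537·1814
1 = 2537·9497 − 3136·7683
1 = −3136·36174 + 11945·9497
1 = 11945·118019 − 38971·36174
Thus 36174·(-38971) ≡ 1 (mod 118019); reducing, -38971 mod 118019 = 79048.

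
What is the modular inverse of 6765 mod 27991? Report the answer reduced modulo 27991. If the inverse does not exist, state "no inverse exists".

gcd(27991, 6765) by repeated division:
27991 = 4×6765 + 931
6765 = 7×931 + 248
931 = 3×248 + 187
248 = 1×187 + 61
187 = 3×61 + 4
61 = 15×4 + 1
4 = 4×1 + 0
gcd = 1, so the inverse exists. Back-substitute:
1 = 61 − 15·4
1 = −15·187 + 46·61
1 = 46·248 − 61·187
1 = −61·931 + 229·248
1 = 229·6765 − 1664·931
1 = −1664·27991 + 6885·6765
So 6765·6885 ≡ 1 (mod 27991).

6885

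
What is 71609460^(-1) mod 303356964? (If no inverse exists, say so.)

no inverse exists

Euclidean algorithm on 303356964, 71609460:
303356964 = 4*71609460 + 16919124
71609460 = 4*16919124 + 3932964
16919124 = 4*3932964 + 1187268
3932964 = 3*1187268 + 371160
1187268 = 3*371160 + 73788
371160 = 5*73788 + 2220
73788 = 33*2220 + 528
2220 = 4*528 + 108
528 = 4*108 + 96
108 = 1*96 + 12
96 = 8*12 + 0
The gcd is 12, not 1, hence no inverse exists.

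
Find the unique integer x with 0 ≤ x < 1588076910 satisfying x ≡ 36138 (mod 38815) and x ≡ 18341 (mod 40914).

Write x = 36138 + 38815·k. Then 38815·k ≡ 18341 − 36138 ≡ 23117 (mod 40914).
Need 38815⁻¹ mod 40914. Extended Euclid on (40914, 38815):
40914 = 1*38815 + 2099
38815 = 18*2099 + 1033
2099 = 2*1033 + 33
1033 = 31*33 + 10
33 = 3*10 + 3
10 = 3*3 + 1
3 = 3*1 + 0
Back-substitute:
1 = 10 − 3·3
1 = −3·33 + 10·10
1 = 10·1033 − 313·33
1 = −313·2099 + 636·1033
1 = 636·38815 − 11761·2099
1 = −11761·40914 + 12397·38815
38815⁻¹ ≡ 12397 (mod 40914), so k ≡ 12397·23117 ≡ 19793 (mod 40914).
x = 36138 + 38815·19793 = 768301433.

768301433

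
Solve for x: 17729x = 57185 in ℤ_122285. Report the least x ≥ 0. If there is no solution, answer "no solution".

First find gcd(17729, 122285):
122285 = 6·17729 + 15911
17729 = 1·15911 + 1818
15911 = 8·1818 + 1367
1818 = 1·1367 + 451
1367 = 3·451 + 14
451 = 32·14 + 3
14 = 4·3 + 2
3 = 1·2 + 1
2 = 2·1 + 0
gcd = 1, so a unique solution mod 122285 exists.
Back-substitute for the Bézout coefficients:
1 = 3 − 2
1 = −14 + 5·3
1 = 5·451 − 161·14
1 = −161·1367 + 488·451
1 = 488·1818 − 649·1367
1 = −649·15911 + 5680·1818
1 = 5680·17729 − 6329·15911
1 = −6329·122285 + 43654·17729
So 17729·(43654) ≡ 1 (mod 122285), giving 17729⁻¹ ≡ 43654.
x ≡ 17729⁻¹·57185 ≡ 43654·57185 ≡ 28000 (mod 122285).

28000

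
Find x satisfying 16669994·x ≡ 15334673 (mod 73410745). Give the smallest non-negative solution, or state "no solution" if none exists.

First find gcd(16669994, 73410745):
73410745 = 4*16669994 + 6730769
16669994 = 2*6730769 + 3208456
6730769 = 2*3208456 + 313857
3208456 = 10*313857 + 69886
313857 = 4*69886 + 34313
69886 = 2*34313 + 1260
34313 = 27*1260 + 293
1260 = 4*293 + 88
293 = 3*88 + 29
88 = 3*29 + 1
29 = 29*1 + 0
gcd = 1, so a unique solution mod 73410745 exists.
Back-substitute for the Bézout coefficients:
1 = 88 − 3·29
1 = −3·293 + 10·88
1 = 10·1260 − 43·293
1 = −43·34313 + 1171·1260
1 = 1171·69886 − 2385·34313
1 = −2385·313857 + 10711·69886
1 = 10711·3208456 − 109495·313857
1 = −109495·6730769 + 229701·3208456
1 = 229701·16669994 − 568897·6730769
1 = −568897·73410745 + 2505289·16669994
So 16669994·(2505289) ≡ 1 (mod 73410745), giving 16669994⁻¹ ≡ 2505289.
x ≡ 16669994⁻¹·15334673 ≡ 2505289·15334673 ≡ 36047627 (mod 73410745).

36047627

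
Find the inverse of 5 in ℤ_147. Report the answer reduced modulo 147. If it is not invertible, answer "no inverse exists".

59

Extended Euclidean algorithm:
147 = 29·5 + 2
5 = 2·2 + 1
2 = 2·1 + 0
The gcd is 1. Working backward:
1 = 5 − 2·2
1 = −2·147 + 59·5
So 5·59 ≡ 1 (mod 147).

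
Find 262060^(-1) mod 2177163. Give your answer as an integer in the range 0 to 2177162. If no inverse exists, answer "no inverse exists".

gcd(2177163, 262060) by repeated division:
2177163 = 8·262060 + 80683
262060 = 3·80683 + 20011
80683 = 4·20011 + 639
20011 = 31·639 + 202
639 = 3·202 + 33
202 = 6·33 + 4
33 = 8·4 + 1
4 = 4·1 + 0
Since gcd(262060, 2177163) = 1, back-substitute to write 1 as a combination:
1 = 33 − 8·4
1 = −8·202 + 49·33
1 = 49·639 − 155·202
1 = −155·20011 + 4854·639
1 = 4854·80683 − 19571·20011
1 = −19571·262060 + 63567·80683
1 = 63567·2177163 − 528107·262060
Hence 262060⁻¹ ≡ -528107 ≡ 1649056 (mod 2177163).

1649056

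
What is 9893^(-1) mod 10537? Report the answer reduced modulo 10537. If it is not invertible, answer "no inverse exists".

7281

gcd(10537, 9893) by repeated division:
10537 = 1×9893 + 644
9893 = 15×644 + 233
644 = 2×233 + 178
233 = 1×178 + 55
178 = 3×55 + 13
55 = 4×13 + 3
13 = 4×3 + 1
3 = 3×1 + 0
gcd = 1, so the inverse exists. Back-substitute:
1 = 13 − 4·3
1 = −4·55 + 17·13
1 = 17·178 − 55·55
1 = −55·233 + 72·178
1 = 72·644 − 199·233
1 = −199·9893 + 3057·644
1 = 3057·10537 − 3256·9893
So 9893·(-3256) ≡ 1 (mod 10537), and -3256 ≡ 7281 (mod 10537).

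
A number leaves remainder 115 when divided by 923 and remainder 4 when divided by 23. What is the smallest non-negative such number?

8422

Write x = 115 + 923·k. Then 923·k ≡ 4 − 115 ≡ 4 (mod 23).
Need 923⁻¹ mod 23. Extended Euclid on (23, 3):
23 = 7×3 + 2
3 = 1×2 + 1
2 = 2×1 + 0
Back-substitute:
1 = 3 − 2
1 = −23 + 8·3
923⁻¹ ≡ 8 (mod 23), so k ≡ 8·4 ≡ 9 (mod 23).
x = 115 + 923·9 = 8422.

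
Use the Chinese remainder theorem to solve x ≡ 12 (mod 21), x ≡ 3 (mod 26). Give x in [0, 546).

Write x = 12 + 21·k. Then 21·k ≡ 3 − 12 ≡ 17 (mod 26).
Need 21⁻¹ mod 26. Extended Euclid on (26, 21):
26 = 1×21 + 5
21 = 4×5 + 1
5 = 5×1 + 0
Back-substitute:
1 = 21 − 4·5
1 = −4·26 + 5·21
21⁻¹ ≡ 5 (mod 26), so k ≡ 5·17 ≡ 7 (mod 26).
x = 12 + 21·7 = 159.

159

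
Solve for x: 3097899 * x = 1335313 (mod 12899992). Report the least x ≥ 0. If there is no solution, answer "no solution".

First find gcd(3097899, 12899992):
12899992 = 4·3097899 + 508396
3097899 = 6·508396 + 47523
508396 = 10·47523 + 33166
47523 = 1·33166 + 14357
33166 = 2·14357 + 4452
14357 = 3·4452 + 1001
4452 = 4·1001 + 448
1001 = 2·448 + 105
448 = 4·105 + 28
105 = 3·28 + 21
28 = 1·21 + 7
21 = 3·7 + 0
gcd = 7 and 7 | 1335313, so solutions exist. Divide through by 7: 442557x ≡ 190759 (mod 1842856).
Now find 442557⁻¹ mod 1842856:
1842856 = 4*442557 + 72628
442557 = 6*72628 + 6789
72628 = 10*6789 + 4738
6789 = 1*4738 + 2051
4738 = 2*2051 + 636
2051 = 3*636 + 143
636 = 4*143 + 64
143 = 2*64 + 15
64 = 4*15 + 4
15 = 3*4 + 3
4 = 1*3 + 1
3 = 3*1 + 0
Back-substitute:
1 = 4 − 3
1 = −15 + 4·4
1 = 4·64 − 17·15
1 = −17·143 + 38·64
1 = 38·636 − 169·143
1 = −169·2051 + 545·636
1 = 545·4738 − 1259·2051
1 = −1259·6789 + 1804·4738
1 = 1804·72628 − 19299·6789
1 = −19299·442557 + 117598·72628
1 = 117598·1842856 − 489691·442557
So 442557·(-489691) ≡ 1 (mod 1842856), i.e. 442557⁻¹ ≡ 1353165.
Then x ≡ 1353165·190759 ≡ 1405171 (mod 1842856); the smallest non-negative solution is x = 1405171.

1405171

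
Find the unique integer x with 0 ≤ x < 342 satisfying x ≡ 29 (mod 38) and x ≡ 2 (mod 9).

29

Write x = 29 + 38·k. Then 38·k ≡ 2 − 29 ≡ 0 (mod 9).
Need 38⁻¹ mod 9. Extended Euclid on (9, 2):
9 = 4·2 + 1
2 = 2·1 + 0
Back-substitute:
1 = 9 − 4·2
38⁻¹ ≡ 5 (mod 9), so k ≡ 5·0 ≡ 0 (mod 9).
x = 29 + 38·0 = 29.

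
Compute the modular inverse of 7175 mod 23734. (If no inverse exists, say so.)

Apply the Euclidean algorithm to 23734 and 7175:
23734 = 3*7175 + 2209
7175 = 3*2209 + 548
2209 = 4*548 + 17
548 = 32*17 + 4
17 = 4*4 + 1
4 = 4*1 + 0
Since gcd(7175, 23734) = 1, back-substitute to write 1 as a combination:
1 = 17 − 4·4
1 = −4·548 + 129·17
1 = 129·2209 − 520·548
1 = −520·7175 + 1689·2209
1 = 1689·23734 − 5587·7175
Hence 7175⁻¹ ≡ -5587 ≡ 18147 (mod 23734).

18147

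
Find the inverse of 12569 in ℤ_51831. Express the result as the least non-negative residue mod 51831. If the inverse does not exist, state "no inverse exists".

gcd(51831, 12569) by repeated division:
51831 = 4·12569 + 1555
12569 = 8·1555 + 129
1555 = 12·129 + 7
129 = 18·7 + 3
7 = 2·3 + 1
3 = 3·1 + 0
Since gcd(12569, 51831) = 1, back-substitute to write 1 as a combination:
1 = 7 − 2·3
1 = −2·129 + 37·7
1 = 37·1555 − 446·129
1 = −446·12569 + 3605·1555
1 = 3605·51831 − 14866·12569
Hence 12569⁻¹ ≡ -14866 ≡ 36965 (mod 51831).

36965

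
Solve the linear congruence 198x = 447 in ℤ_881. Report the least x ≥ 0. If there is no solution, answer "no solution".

First find gcd(198, 881):
881 = 4*198 + 89
198 = 2*89 + 20
89 = 4*20 + 9
20 = 2*9 + 2
9 = 4*2 + 1
2 = 2*1 + 0
gcd = 1, so a unique solution mod 881 exists.
Back-substitute for the Bézout coefficients:
1 = 9 − 4·2
1 = −4·20 + 9·9
1 = 9·89 − 40·20
1 = −40·198 + 89·89
1 = 89·881 − 396·198
So 198·(-396) ≡ 1 (mod 881), giving 198⁻¹ ≡ 485.
x ≡ 198⁻¹·447 ≡ 485·447 ≡ 69 (mod 881).

69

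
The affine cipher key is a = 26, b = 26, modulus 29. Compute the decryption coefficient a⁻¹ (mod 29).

19

Run Euclid on (29, 26):
29 = 1×26 + 3
26 = 8×3 + 2
3 = 1×2 + 1
2 = 2×1 + 0
The gcd is 1. Working backward:
1 = 3 − 2
1 = −26 + 9·3
1 = 9·29 − 10·26
Thus 26·(-10) ≡ 1 (mod 29); reducing, -10 mod 29 = 19.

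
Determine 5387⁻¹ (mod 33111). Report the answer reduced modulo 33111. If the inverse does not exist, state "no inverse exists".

Extended Euclidean algorithm:
33111 = 6*5387 + 789
5387 = 6*789 + 653
789 = 1*653 + 136
653 = 4*136 + 109
136 = 1*109 + 27
109 = 4*27 + 1
27 = 27*1 + 0
gcd = 1, so the inverse exists. Back-substitute:
1 = 109 − 4·27
1 = −4·136 + 5·109
1 = 5·653 − 24·136
1 = −24·789 + 29·653
1 = 29·5387 − 198·789
1 = −198·33111 + 1217·5387
So 5387·1217 ≡ 1 (mod 33111).

1217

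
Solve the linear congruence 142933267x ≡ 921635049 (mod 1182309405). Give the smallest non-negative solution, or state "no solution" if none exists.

First find gcd(142933267, 1182309405):
1182309405 = 8×142933267 + 38843269
142933267 = 3×38843269 + 26403460
38843269 = 1×26403460 + 12439809
26403460 = 2×12439809 + 1523842
12439809 = 8×1523842 + 249073
1523842 = 6×249073 + 29404
249073 = 8×29404 + 13841
29404 = 2×13841 + 1722
13841 = 8×1722 + 65
1722 = 26×65 + 32
65 = 2×32 + 1
32 = 32×1 + 0
gcd = 1, so a unique solution mod 1182309405 exists.
Back-substitute for the Bézout coefficients:
1 = 65 − 2·32
1 = −2·1722 + 53·65
1 = 53·13841 − 426·1722
1 = −426·29404 + 905·13841
1 = 905·249073 − 7666·29404
1 = −7666·1523842 + 46901·249073
1 = 46901·12439809 − 382874·1523842
1 = −382874·26403460 + 812649·12439809
1 = 812649·38843269 − 1195523·26403460
1 = −1195523·142933267 + 4399218·38843269
1 = 4399218·1182309405 − 36389267·142933267
So 142933267·(-36389267) ≡ 1 (mod 1182309405), giving 142933267⁻¹ ≡ 1145920138.
x ≡ 142933267⁻¹·921635049 ≡ 1145920138·921635049 ≡ 1169491917 (mod 1182309405).

1169491917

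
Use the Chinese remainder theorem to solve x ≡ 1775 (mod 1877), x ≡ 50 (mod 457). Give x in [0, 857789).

268309

Write x = 1775 + 1877·k. Then 1877·k ≡ 50 − 1775 ≡ 103 (mod 457).
Need 1877⁻¹ mod 457. Extended Euclid on (457, 49):
457 = 9*49 + 16
49 = 3*16 + 1
16 = 16*1 + 0
Back-substitute:
1 = 49 − 3·16
1 = −3·457 + 28·49
1877⁻¹ ≡ 28 (mod 457), so k ≡ 28·103 ≡ 142 (mod 457).
x = 1775 + 1877·142 = 268309.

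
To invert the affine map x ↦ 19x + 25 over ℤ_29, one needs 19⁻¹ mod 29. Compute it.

26

Apply the Euclidean algorithm to 29 and 19:
29 = 1·19 + 10
19 = 1·10 + 9
10 = 1·9 + 1
9 = 9·1 + 0
gcd = 1, so the inverse exists. Back-substitute:
1 = 10 − 9
1 = −19 + 2·10
1 = 2·29 − 3·19
So 19·(-3) ≡ 1 (mod 29), and -3 ≡ 26 (mod 29).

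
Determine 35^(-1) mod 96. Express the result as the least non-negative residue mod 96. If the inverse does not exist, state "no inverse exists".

11

Extended Euclidean algorithm:
96 = 2*35 + 26
35 = 1*26 + 9
26 = 2*9 + 8
9 = 1*8 + 1
8 = 8*1 + 0
gcd = 1, so the inverse exists. Back-substitute:
1 = 9 − 8
1 = −26 + 3·9
1 = 3·35 − 4·26
1 = −4·96 + 11·35
So 35·11 ≡ 1 (mod 96).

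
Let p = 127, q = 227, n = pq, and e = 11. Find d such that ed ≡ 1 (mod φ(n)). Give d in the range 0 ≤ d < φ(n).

φ(n) = (p−1)(q−1) = 126·226 = 28476.
Need d with 11·d ≡ 1 (mod 28476). Apply the extended Euclidean algorithm:
28476 = 2588×11 + 8
11 = 1×8 + 3
8 = 2×3 + 2
3 = 1×2 + 1
2 = 2×1 + 0
Back-substitute:
1 = 3 − 2
1 = −8 + 3·3
1 = 3·11 − 4·8
1 = −4·28476 + 10355·11
So 11·10355 ≡ 1 (mod 28476), hence d = 10355.

10355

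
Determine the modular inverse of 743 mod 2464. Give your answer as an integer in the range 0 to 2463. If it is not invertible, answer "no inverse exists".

Extended Euclidean algorithm:
2464 = 3·743 + 235
743 = 3·235 + 38
235 = 6·38 + 7
38 = 5·7 + 3
7 = 2·3 + 1
3 = 3·1 + 0
The gcd is 1. Working backward:
1 = 7 − 2·3
1 = −2·38 + 11·7
1 = 11·235 − 68·38
1 = −68·743 + 215·235
1 = 215·2464 − 713·743
Hence 743⁻¹ ≡ -713 ≡ 1751 (mod 2464).

1751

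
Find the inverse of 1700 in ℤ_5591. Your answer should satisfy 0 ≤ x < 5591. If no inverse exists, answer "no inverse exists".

2266

Apply the Euclidean algorithm to 5591 and 1700:
5591 = 3*1700 + 491
1700 = 3*491 + 227
491 = 2*227 + 37
227 = 6*37 + 5
37 = 7*5 + 2
5 = 2*2 + 1
2 = 2*1 + 0
gcd = 1, so the inverse exists. Back-substitute:
1 = 5 − 2·2
1 = −2·37 + 15·5
1 = 15·227 − 92·37
1 = −92·491 + 199·227
1 = 199·1700 − 689·491
1 = −689·5591 + 2266·1700
So 1700·2266 ≡ 1 (mod 5591).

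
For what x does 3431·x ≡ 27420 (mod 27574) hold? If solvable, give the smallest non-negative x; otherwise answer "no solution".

First find gcd(3431, 27574):
27574 = 8*3431 + 126
3431 = 27*126 + 29
126 = 4*29 + 10
29 = 2*10 + 9
10 = 1*9 + 1
9 = 9*1 + 0
gcd = 1, so a unique solution mod 27574 exists.
Back-substitute for the Bézout coefficients:
1 = 10 − 9
1 = −29 + 3·10
1 = 3·126 − 13·29
1 = −13·3431 + 354·126
1 = 354·27574 − 2845·3431
So 3431·(-2845) ≡ 1 (mod 27574), giving 3431⁻¹ ≡ 24729.
x ≡ 3431⁻¹·27420 ≡ 24729·27420 ≡ 24520 (mod 27574).

24520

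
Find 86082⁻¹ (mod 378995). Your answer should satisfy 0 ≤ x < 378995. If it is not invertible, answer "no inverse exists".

365078

Apply the Euclidean algorithm to 378995 and 86082:
378995 = 4*86082 + 34667
86082 = 2*34667 + 16748
34667 = 2*16748 + 1171
16748 = 14*1171 + 354
1171 = 3*354 + 109
354 = 3*109 + 27
109 = 4*27 + 1
27 = 27*1 + 0
The gcd is 1. Working backward:
1 = 109 − 4·27
1 = −4·354 + 13·109
1 = 13·1171 − 43·354
1 = −43·16748 + 615·1171
1 = 615·34667 − 1273·16748
1 = −1273·86082 + 3161·34667
1 = 3161·378995 − 13917·86082
Hence 86082⁻¹ ≡ -13917 ≡ 365078 (mod 378995).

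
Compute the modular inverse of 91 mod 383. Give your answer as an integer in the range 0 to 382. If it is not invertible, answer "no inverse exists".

Apply the Euclidean algorithm to 383 and 91:
383 = 4*91 + 19
91 = 4*19 + 15
19 = 1*15 + 4
15 = 3*4 + 3
4 = 1*3 + 1
3 = 3*1 + 0
Since gcd(91, 383) = 1, back-substitute to write 1 as a combination:
1 = 4 − 3
1 = −15 + 4·4
1 = 4·19 − 5·15
1 = −5·91 + 24·19
1 = 24·383 − 101·91
So 91·(-101) ≡ 1 (mod 383), and -101 ≡ 282 (mod 383).

282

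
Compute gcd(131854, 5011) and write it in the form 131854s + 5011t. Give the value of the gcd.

Repeated division:
131854 = 26*5011 + 1568
5011 = 3*1568 + 307
1568 = 5*307 + 33
307 = 9*33 + 10
33 = 3*10 + 3
10 = 3*3 + 1
3 = 3*1 + 0
gcd(131854, 5011) = 1.
Back-substituting:
1 = 10 − 3·3
1 = −3·33 + 10·10
1 = 10·307 − 93·33
1 = −93·1568 + 475·307
1 = 475·5011 − 1518·1568
1 = −1518·131854 + 39943·5011
So 1 = (-1518)·131854 + (39943)·5011.

1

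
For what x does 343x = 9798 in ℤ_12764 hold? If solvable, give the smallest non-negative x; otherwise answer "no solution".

5350

First find gcd(343, 12764):
12764 = 37*343 + 73
343 = 4*73 + 51
73 = 1*51 + 22
51 = 2*22 + 7
22 = 3*7 + 1
7 = 7*1 + 0
gcd = 1, so a unique solution mod 12764 exists.
Back-substitute for the Bézout coefficients:
1 = 22 − 3·7
1 = −3·51 + 7·22
1 = 7·73 − 10·51
1 = −10·343 + 47·73
1 = 47·12764 − 1749·343
So 343·(-1749) ≡ 1 (mod 12764), giving 343⁻¹ ≡ 11015.
x ≡ 343⁻¹·9798 ≡ 11015·9798 ≡ 5350 (mod 12764).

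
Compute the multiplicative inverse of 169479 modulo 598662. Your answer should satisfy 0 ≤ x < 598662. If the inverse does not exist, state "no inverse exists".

Compute gcd(169479, 598662):
598662 = 3·169479 + 90225
169479 = 1·90225 + 79254
90225 = 1·79254 + 10971
79254 = 7·10971 + 2457
10971 = 4·2457 + 1143
2457 = 2·1143 + 171
1143 = 6·171 + 117
171 = 1·117 + 54
117 = 2·54 + 9
54 = 6·9 + 0
gcd(169479, 598662) = 9 ≠ 1, so 169479 has no multiplicative inverse modulo 598662.

no inverse exists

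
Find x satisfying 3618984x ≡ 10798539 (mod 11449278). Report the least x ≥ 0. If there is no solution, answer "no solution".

gcd(3618984, 11449278):
11449278 = 3·3618984 + 592326
3618984 = 6·592326 + 65028
592326 = 9·65028 + 7074
65028 = 9·7074 + 1362
7074 = 5·1362 + 264
1362 = 5·264 + 42
264 = 6·42 + 12
42 = 3·12 + 6
12 = 2·6 + 0
gcd = 6, but 6 ∤ 10798539, so the congruence has no solution.

no solution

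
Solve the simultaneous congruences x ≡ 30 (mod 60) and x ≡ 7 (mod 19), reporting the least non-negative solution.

330

Write x = 30 + 60·k. Then 60·k ≡ 7 − 30 ≡ 15 (mod 19).
Need 60⁻¹ mod 19. Extended Euclid on (19, 3):
19 = 6*3 + 1
3 = 3*1 + 0
Back-substitute:
1 = 19 − 6·3
60⁻¹ ≡ 13 (mod 19), so k ≡ 13·15 ≡ 5 (mod 19).
x = 30 + 60·5 = 330.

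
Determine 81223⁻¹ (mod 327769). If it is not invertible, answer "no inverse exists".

254058

Run Euclid on (327769, 81223):
327769 = 4×81223 + 2877
81223 = 28×2877 + 667
2877 = 4×667 + 209
667 = 3×209 + 40
209 = 5×40 + 9
40 = 4×9 + 4
9 = 2×4 + 1
4 = 4×1 + 0
The gcd is 1. Working backward:
1 = 9 − 2·4
1 = −2·40 + 9·9
1 = 9·209 − 47·40
1 = −47·667 + 150·209
1 = 150·2877 − 647·667
1 = −647·81223 + 18266·2877
1 = 18266·327769 − 73711·81223
Hence 81223⁻¹ ≡ -73711 ≡ 254058 (mod 327769).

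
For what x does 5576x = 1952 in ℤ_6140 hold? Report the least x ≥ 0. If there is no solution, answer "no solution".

432

First find gcd(5576, 6140):
6140 = 1*5576 + 564
5576 = 9*564 + 500
564 = 1*500 + 64
500 = 7*64 + 52
64 = 1*52 + 12
52 = 4*12 + 4
12 = 3*4 + 0
gcd = 4 and 4 | 1952, so solutions exist. Divide through by 4: 1394x ≡ 488 (mod 1535).
Now find 1394⁻¹ mod 1535:
1535 = 1·1394 + 141
1394 = 9·141 + 125
141 = 1·125 + 16
125 = 7·16 + 13
16 = 1·13 + 3
13 = 4·3 + 1
3 = 3·1 + 0
Back-substitute:
1 = 13 − 4·3
1 = −4·16 + 5·13
1 = 5·125 − 39·16
1 = −39·141 + 44·125
1 = 44·1394 − 435·141
1 = −435·1535 + 479·1394
So 1394⁻¹ ≡ 479 (mod 1535).
Then x ≡ 479·488 ≡ 432 (mod 1535); the smallest non-negative solution is x = 432.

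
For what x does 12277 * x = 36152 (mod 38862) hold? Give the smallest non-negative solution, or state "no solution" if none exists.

First find gcd(12277, 38862):
38862 = 3*12277 + 2031
12277 = 6*2031 + 91
2031 = 22*91 + 29
91 = 3*29 + 4
29 = 7*4 + 1
4 = 4*1 + 0
gcd = 1, so a unique solution mod 38862 exists.
Back-substitute for the Bézout coefficients:
1 = 29 − 7·4
1 = −7·91 + 22·29
1 = 22·2031 − 491·91
1 = −491·12277 + 2968·2031
1 = 2968·38862 − 9395·12277
So 12277·(-9395) ≡ 1 (mod 38862), giving 12277⁻¹ ≡ 29467.
x ≡ 12277⁻¹·36152 ≡ 29467·36152 ≡ 5840 (mod 38862).

5840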